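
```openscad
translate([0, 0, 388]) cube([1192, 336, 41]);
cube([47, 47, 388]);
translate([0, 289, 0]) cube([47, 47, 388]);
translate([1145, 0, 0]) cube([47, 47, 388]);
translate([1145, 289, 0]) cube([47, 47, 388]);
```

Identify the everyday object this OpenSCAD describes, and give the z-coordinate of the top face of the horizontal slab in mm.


A bench. The seat-top height is 429 mm.

A long slab on four corner posts — a bench. The slab sits at z = 388 with thickness 41, so the top is 388 + 41 = 429 mm.


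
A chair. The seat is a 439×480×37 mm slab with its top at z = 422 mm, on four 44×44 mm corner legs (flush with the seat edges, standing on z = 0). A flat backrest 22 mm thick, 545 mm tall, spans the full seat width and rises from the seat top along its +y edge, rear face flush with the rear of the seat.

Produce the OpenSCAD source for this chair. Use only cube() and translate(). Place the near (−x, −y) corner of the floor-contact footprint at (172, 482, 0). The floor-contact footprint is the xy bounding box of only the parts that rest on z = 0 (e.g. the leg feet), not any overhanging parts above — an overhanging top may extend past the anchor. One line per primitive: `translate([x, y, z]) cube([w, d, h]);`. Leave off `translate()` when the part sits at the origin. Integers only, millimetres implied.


translate([172, 482, 385]) cube([439, 480, 37]);
translate([172, 482, 0]) cube([44, 44, 385]);
translate([567, 482, 0]) cube([44, 44, 385]);
translate([172, 918, 0]) cube([44, 44, 385]);
translate([567, 918, 0]) cube([44, 44, 385]);
translate([172, 940, 422]) cube([439, 22, 545]);


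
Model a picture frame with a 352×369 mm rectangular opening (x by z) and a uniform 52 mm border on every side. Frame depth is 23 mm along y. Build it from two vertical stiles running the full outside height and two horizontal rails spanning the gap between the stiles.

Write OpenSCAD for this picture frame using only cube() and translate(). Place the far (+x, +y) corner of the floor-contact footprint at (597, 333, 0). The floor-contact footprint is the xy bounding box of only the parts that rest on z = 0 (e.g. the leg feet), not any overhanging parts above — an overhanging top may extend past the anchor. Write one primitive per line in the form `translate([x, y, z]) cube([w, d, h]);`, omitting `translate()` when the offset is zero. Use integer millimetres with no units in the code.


translate([141, 310, 0]) cube([52, 23, 473]);
translate([545, 310, 0]) cube([52, 23, 473]);
translate([193, 310, 0]) cube([352, 23, 52]);
translate([193, 310, 421]) cube([352, 23, 52]);


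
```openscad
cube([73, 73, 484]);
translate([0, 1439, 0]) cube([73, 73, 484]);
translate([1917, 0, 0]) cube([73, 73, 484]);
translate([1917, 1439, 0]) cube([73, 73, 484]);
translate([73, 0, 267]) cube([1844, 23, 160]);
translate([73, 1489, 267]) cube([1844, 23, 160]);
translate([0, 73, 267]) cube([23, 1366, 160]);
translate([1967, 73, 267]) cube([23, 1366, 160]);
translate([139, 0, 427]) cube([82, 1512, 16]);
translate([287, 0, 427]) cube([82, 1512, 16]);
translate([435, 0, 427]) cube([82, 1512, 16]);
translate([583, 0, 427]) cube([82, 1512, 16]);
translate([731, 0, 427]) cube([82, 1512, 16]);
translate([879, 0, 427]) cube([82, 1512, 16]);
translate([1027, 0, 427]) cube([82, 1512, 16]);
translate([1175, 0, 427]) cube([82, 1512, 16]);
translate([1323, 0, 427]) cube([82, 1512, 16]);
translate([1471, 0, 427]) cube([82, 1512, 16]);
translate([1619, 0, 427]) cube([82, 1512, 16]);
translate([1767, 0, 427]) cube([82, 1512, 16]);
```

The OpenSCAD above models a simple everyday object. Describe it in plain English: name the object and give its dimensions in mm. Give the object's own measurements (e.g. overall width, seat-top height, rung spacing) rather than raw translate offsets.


A bed frame 1990 mm long (x) by 1512 mm wide (y). Four 73×73 mm corner posts, 484 mm tall, at the corners of the footprint. Four rails of 23 mm thickness and 160 mm height run between adjacent posts with their undersides at z = 267 mm, their outer faces flush with the outside of the frame (the two x-running rails run between the posts' inner faces; the two y-running rails run between the posts' inner faces). 12 slats, each 82 mm wide (x) and 16 mm thick, lie across the top of the two x-running rails, running the full 1512 mm width of the frame in y; along x they sit between the end posts with a 66 mm gap after the −x posts and between neighbouring slats, leaving 68 mm before the +x posts.


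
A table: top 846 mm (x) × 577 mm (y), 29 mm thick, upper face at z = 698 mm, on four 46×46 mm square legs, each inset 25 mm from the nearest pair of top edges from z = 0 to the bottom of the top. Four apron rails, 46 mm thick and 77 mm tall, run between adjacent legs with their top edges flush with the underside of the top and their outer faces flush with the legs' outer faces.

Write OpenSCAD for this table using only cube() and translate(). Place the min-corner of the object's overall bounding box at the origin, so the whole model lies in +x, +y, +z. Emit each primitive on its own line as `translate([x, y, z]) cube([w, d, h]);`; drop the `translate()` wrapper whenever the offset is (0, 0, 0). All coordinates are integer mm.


translate([0, 0, 669]) cube([846, 577, 29]);
translate([25, 25, 0]) cube([46, 46, 669]);
translate([775, 25, 0]) cube([46, 46, 669]);
translate([25, 506, 0]) cube([46, 46, 669]);
translate([775, 506, 0]) cube([46, 46, 669]);
translate([71, 25, 592]) cube([704, 46, 77]);
translate([71, 506, 592]) cube([704, 46, 77]);
translate([25, 71, 592]) cube([46, 435, 77]);
translate([775, 71, 592]) cube([46, 435, 77]);


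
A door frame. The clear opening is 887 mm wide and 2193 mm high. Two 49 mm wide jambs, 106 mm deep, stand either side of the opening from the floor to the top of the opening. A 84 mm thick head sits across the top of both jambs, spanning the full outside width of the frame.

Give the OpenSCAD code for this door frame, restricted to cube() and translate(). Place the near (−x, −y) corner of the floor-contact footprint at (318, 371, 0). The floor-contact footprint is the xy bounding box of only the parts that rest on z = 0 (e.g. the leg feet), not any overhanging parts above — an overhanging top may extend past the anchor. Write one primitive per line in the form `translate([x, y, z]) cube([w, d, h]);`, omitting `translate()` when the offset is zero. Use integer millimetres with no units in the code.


translate([318, 371, 0]) cube([49, 106, 2193]);
translate([1254, 371, 0]) cube([49, 106, 2193]);
translate([318, 371, 2193]) cube([985, 106, 84]);


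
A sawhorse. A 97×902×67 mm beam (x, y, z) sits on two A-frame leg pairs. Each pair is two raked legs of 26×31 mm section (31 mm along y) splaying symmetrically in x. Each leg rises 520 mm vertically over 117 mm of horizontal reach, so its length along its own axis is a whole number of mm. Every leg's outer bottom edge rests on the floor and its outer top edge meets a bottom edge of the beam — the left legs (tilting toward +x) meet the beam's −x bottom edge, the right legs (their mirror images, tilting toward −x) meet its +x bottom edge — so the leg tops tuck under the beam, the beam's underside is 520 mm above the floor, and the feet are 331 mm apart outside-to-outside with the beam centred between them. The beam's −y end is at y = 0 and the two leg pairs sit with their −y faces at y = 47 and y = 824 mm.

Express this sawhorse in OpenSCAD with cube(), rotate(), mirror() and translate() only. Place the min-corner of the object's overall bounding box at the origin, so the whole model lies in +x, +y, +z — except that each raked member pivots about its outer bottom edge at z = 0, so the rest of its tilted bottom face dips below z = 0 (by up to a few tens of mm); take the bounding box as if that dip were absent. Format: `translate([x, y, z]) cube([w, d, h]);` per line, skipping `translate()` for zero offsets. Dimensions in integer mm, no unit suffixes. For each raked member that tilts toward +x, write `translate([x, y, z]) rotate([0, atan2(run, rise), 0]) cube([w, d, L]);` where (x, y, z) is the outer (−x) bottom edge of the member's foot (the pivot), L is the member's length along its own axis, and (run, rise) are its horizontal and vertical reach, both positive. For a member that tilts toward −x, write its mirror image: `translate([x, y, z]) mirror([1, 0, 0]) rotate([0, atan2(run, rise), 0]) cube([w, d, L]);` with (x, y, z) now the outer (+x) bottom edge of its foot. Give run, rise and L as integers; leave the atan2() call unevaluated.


translate([117, 0, 520]) cube([97, 902, 67]);
translate([0, 47, 0]) rotate([0, atan2(117, 520), 0]) cube([26, 31, 533]);
translate([331, 47, 0]) mirror([1, 0, 0]) rotate([0, atan2(117, 520), 0]) cube([26, 31, 533]);
translate([0, 824, 0]) rotate([0, atan2(117, 520), 0]) cube([26, 31, 533]);
translate([331, 824, 0]) mirror([1, 0, 0]) rotate([0, atan2(117, 520), 0]) cube([26, 31, 533]);


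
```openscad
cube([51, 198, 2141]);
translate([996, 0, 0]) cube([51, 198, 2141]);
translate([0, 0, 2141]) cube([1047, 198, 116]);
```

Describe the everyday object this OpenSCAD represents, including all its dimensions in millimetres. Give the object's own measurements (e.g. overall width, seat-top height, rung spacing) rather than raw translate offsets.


A door frame. The clear opening is 945 mm wide and 2141 mm high. Two 51 mm wide jambs, 198 mm deep, stand either side of the opening from the floor to the top of the opening. A 116 mm thick head sits across the top of both jambs, spanning the full outside width of the frame.


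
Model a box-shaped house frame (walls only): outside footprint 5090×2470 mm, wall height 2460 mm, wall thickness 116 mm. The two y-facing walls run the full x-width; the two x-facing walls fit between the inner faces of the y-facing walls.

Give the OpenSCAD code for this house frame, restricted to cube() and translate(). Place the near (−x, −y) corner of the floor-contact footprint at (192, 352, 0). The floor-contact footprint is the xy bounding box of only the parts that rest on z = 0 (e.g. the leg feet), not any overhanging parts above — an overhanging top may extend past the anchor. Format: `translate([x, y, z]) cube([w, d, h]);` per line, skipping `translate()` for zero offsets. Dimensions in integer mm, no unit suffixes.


translate([192, 352, 0]) cube([5090, 116, 2460]);
translate([192, 2706, 0]) cube([5090, 116, 2460]);
translate([192, 468, 0]) cube([116, 2238, 2460]);
translate([5166, 468, 0]) cube([116, 2238, 2460]);


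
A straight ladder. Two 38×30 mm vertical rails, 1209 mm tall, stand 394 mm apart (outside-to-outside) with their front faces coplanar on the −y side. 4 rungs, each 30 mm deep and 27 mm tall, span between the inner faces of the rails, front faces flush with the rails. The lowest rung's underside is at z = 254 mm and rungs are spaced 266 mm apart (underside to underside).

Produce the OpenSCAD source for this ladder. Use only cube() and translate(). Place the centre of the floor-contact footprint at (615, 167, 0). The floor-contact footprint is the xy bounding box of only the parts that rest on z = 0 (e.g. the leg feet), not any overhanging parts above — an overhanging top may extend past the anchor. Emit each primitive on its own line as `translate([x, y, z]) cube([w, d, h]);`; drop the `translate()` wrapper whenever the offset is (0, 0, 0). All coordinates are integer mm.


translate([418, 152, 0]) cube([38, 30, 1209]);
translate([774, 152, 0]) cube([38, 30, 1209]);
translate([456, 152, 254]) cube([318, 30, 27]);
translate([456, 152, 520]) cube([318, 30, 27]);
translate([456, 152, 786]) cube([318, 30, 27]);
translate([456, 152, 1052]) cube([318, 30, 27]);


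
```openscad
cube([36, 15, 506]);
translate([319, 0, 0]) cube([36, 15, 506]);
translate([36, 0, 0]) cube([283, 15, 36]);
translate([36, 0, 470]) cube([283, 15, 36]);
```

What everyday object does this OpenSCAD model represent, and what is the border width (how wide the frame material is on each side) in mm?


A picture frame. The border width is 36 mm.

Four thin pieces enclosing a rectangular opening — a picture frame. The two full-height stiles are 506 mm tall; the top rail sits at z = 470 and is 36 mm tall, so the border above the opening is 506 − 470 = 36 mm, matching the stile x-width.


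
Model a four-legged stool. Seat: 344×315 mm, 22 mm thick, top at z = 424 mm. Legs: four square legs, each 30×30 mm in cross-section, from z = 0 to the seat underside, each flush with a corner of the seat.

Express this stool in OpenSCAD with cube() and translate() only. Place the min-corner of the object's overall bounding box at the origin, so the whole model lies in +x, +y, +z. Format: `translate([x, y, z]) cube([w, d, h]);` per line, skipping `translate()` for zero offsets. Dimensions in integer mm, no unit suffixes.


translate([0, 0, 402]) cube([344, 315, 22]);
cube([30, 30, 402]);
translate([314, 0, 0]) cube([30, 30, 402]);
translate([0, 285, 0]) cube([30, 30, 402]);
translate([314, 285, 0]) cube([30, 30, 402]);


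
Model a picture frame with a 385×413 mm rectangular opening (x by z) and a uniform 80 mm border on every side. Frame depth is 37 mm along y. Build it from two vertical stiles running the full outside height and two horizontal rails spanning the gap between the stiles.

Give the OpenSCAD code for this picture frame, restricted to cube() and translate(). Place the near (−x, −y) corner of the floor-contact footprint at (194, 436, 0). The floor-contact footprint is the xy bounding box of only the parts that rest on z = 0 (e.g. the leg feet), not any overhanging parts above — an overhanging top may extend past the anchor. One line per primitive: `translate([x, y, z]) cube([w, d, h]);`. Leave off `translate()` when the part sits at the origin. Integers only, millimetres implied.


translate([194, 436, 0]) cube([80, 37, 573]);
translate([659, 436, 0]) cube([80, 37, 573]);
translate([274, 436, 0]) cube([385, 37, 80]);
translate([274, 436, 493]) cube([385, 37, 80]);


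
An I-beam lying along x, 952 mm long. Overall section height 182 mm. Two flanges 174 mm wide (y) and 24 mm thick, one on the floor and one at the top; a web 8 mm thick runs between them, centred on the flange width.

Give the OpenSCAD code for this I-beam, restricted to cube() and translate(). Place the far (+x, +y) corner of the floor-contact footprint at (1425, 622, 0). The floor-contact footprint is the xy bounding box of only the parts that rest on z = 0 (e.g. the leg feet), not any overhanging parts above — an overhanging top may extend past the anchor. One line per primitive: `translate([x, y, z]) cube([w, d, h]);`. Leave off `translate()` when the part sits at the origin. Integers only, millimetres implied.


translate([473, 448, 0]) cube([952, 174, 24]);
translate([473, 531, 24]) cube([952, 8, 134]);
translate([473, 448, 158]) cube([952, 174, 24]);


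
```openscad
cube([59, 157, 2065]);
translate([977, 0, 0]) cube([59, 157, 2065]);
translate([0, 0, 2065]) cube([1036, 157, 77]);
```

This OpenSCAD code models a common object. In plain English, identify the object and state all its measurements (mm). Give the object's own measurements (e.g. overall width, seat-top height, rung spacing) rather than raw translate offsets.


A door frame. The clear opening is 918 mm wide and 2065 mm high. Two 59 mm wide jambs, 157 mm deep, stand either side of the opening from the floor to the top of the opening. A 77 mm thick head sits across the top of both jambs, spanning the full outside width of the frame.


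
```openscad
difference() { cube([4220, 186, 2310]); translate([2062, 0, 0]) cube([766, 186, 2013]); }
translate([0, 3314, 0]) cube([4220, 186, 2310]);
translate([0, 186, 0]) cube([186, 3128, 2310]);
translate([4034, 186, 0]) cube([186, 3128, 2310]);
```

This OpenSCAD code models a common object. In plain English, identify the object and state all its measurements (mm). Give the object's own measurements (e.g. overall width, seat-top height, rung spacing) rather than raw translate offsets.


A single room: four walls, each 2310 mm tall and 186 mm thick, enclosing an outside footprint 4220×3500 mm (x × y), no floor or roof. The front and back walls (−y and +y sides) run the full x-width; the side walls fit between their inner faces. A door opening 766 mm wide and 2013 mm tall is cut through the front wall from the floor up, its −x edge 2062 mm from the wall's −x end.


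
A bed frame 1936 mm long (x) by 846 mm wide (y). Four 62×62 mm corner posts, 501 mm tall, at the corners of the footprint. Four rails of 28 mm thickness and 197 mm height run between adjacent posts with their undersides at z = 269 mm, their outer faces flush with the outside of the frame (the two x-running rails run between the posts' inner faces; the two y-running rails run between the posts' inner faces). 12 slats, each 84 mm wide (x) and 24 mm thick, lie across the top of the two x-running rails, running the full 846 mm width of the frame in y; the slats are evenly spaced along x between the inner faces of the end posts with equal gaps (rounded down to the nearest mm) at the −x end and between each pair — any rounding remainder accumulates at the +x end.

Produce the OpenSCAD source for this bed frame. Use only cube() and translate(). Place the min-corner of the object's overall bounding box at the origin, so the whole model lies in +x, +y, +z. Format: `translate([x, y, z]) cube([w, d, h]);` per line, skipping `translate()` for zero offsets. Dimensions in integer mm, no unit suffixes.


cube([62, 62, 501]);
translate([0, 784, 0]) cube([62, 62, 501]);
translate([1874, 0, 0]) cube([62, 62, 501]);
translate([1874, 784, 0]) cube([62, 62, 501]);
translate([62, 0, 269]) cube([1812, 28, 197]);
translate([62, 818, 269]) cube([1812, 28, 197]);
translate([0, 62, 269]) cube([28, 722, 197]);
translate([1908, 62, 269]) cube([28, 722, 197]);
translate([123, 0, 466]) cube([84, 846, 24]);
translate([268, 0, 466]) cube([84, 846, 24]);
translate([413, 0, 466]) cube([84, 846, 24]);
translate([558, 0, 466]) cube([84, 846, 24]);
translate([703, 0, 466]) cube([84, 846, 24]);
translate([848, 0, 466]) cube([84, 846, 24]);
translate([993, 0, 466]) cube([84, 846, 24]);
translate([1138, 0, 466]) cube([84, 846, 24]);
translate([1283, 0, 466]) cube([84, 846, 24]);
translate([1428, 0, 466]) cube([84, 846, 24]);
translate([1573, 0, 466]) cube([84, 846, 24]);
translate([1718, 0, 466]) cube([84, 846, 24]);


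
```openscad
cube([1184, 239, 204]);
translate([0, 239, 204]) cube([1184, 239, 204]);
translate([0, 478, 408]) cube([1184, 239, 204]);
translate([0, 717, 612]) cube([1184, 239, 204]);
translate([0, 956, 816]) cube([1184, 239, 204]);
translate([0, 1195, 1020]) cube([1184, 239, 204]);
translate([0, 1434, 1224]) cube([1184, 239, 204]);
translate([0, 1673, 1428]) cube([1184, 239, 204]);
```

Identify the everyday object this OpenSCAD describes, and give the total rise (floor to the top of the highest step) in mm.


A staircase. The total rise is 1632 mm.

8 identical blocks, each offset up and back from the previous — a staircase. Each step is 204 mm tall and there are 8 of them, so the total rise is 8 × 204 = 1632 mm.


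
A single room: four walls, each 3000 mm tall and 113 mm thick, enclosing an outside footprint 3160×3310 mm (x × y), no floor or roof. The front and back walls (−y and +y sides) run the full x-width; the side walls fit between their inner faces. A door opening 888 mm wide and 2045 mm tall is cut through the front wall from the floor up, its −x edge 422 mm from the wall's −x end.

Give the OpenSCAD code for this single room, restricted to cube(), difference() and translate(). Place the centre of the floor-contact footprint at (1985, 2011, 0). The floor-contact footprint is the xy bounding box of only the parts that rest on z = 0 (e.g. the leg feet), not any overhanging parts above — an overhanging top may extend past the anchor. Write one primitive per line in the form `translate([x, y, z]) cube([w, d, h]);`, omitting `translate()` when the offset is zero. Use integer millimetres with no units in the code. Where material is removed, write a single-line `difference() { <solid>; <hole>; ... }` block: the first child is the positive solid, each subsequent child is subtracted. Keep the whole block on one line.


difference() { translate([405, 356, 0]) cube([3160, 113, 3000]); translate([827, 356, 0]) cube([888, 113, 2045]); }
translate([405, 3553, 0]) cube([3160, 113, 3000]);
translate([405, 469, 0]) cube([113, 3084, 3000]);
translate([3452, 469, 0]) cube([113, 3084, 3000]);


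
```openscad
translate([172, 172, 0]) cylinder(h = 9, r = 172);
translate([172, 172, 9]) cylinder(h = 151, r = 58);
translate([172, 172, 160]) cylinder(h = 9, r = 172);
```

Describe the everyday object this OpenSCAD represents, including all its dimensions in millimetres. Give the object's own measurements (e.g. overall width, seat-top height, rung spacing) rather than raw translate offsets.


A spool: two coaxial disc flanges of radius 172 mm and thickness 9 mm, joined by a core cylinder of radius 58 mm and height 151 mm. The lower flange rests on z = 0 and the three cylinders share a vertical axis.


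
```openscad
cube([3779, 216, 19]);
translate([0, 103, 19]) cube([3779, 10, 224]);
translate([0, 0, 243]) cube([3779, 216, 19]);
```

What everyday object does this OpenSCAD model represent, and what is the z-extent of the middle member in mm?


An I-beam. The web height is 224 mm.

Two wide flanges with a thin centred web — an I-beam. Overall 262 mm minus two 19 mm flanges gives a web of 262 − 2·19 = 224 mm.


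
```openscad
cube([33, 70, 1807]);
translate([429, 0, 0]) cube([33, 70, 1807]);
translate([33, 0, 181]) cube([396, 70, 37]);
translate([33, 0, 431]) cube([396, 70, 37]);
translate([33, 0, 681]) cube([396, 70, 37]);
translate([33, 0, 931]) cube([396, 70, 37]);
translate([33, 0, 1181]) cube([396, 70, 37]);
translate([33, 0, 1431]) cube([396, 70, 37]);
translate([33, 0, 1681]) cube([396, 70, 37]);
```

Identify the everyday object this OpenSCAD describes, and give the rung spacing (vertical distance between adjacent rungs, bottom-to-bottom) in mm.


A ladder. The rung spacing is 250 mm.

Two tall 33×70 posts with 7 short bars between them — a ladder. Adjacent rungs sit at z = 181 and z = 431, so the spacing is 431 − 181 = 250 mm.


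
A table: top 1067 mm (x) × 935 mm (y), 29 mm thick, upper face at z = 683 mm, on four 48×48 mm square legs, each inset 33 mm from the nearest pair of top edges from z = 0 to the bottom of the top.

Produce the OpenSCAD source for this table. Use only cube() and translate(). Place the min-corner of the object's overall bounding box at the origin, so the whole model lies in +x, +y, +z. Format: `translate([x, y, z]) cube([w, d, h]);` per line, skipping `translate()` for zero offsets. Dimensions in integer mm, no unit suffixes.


// leg_h = 683 - 29 = 654
translate([0, 0, 654]) cube([1067, 935, 29]);
translate([33, 33, 0]) cube([48, 48, 654]);
translate([986, 33, 0]) cube([48, 48, 654]);
translate([33, 854, 0]) cube([48, 48, 654]);
translate([986, 854, 0]) cube([48, 48, 654]);


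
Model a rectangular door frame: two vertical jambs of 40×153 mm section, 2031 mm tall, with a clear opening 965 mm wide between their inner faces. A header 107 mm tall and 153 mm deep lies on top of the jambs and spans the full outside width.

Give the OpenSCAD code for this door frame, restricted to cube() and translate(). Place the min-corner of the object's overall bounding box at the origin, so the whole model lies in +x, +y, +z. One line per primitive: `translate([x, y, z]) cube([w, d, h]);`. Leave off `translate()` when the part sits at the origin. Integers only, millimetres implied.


cube([40, 153, 2031]);
translate([1005, 0, 0]) cube([40, 153, 2031]);
translate([0, 0, 2031]) cube([1045, 153, 107]);


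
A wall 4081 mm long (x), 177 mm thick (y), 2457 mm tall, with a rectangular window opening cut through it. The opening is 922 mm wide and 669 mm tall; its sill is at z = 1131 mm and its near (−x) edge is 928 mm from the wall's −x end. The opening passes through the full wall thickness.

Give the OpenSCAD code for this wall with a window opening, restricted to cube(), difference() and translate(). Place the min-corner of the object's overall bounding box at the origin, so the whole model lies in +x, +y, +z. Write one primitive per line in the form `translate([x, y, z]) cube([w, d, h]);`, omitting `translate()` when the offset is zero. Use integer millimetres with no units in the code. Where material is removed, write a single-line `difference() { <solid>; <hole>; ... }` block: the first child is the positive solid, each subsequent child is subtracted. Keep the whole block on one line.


difference() { cube([4081, 177, 2457]); translate([928, 0, 1131]) cube([922, 177, 669]); }


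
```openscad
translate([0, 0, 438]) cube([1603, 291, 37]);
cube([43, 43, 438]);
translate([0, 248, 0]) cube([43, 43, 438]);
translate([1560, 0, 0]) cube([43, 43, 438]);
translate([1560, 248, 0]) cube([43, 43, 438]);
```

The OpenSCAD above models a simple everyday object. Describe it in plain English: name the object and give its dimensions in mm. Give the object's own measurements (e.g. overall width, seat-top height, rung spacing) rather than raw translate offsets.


A long wooden bench with a 1603 mm (x) × 291 mm (y) seat, 37 mm thick, its top surface 475 mm above the floor. Four 43 mm square legs at the seat corners, flush with the edges, run from z = 0 to the seat underside.


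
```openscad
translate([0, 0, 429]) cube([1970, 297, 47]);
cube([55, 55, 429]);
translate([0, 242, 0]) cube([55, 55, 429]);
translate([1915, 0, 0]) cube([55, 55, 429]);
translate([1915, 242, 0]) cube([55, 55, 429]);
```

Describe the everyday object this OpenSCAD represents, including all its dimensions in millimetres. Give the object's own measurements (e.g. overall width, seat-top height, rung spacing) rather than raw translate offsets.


A bench: a 1970×297 mm seat slab, 47 mm thick, top at z = 476 mm, on four 55×55 mm square legs flush with the seat corners and standing on z = 0.


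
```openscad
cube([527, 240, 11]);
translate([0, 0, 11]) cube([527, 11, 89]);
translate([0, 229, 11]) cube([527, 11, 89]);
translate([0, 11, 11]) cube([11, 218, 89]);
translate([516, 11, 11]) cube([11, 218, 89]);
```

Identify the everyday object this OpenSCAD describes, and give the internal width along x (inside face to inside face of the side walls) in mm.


An open box. The internal width is 505 mm.

A 527×240 base slab with four walls standing on it — an open box. The base is 527 mm wide and the walls are 11 mm thick, so the internal width is 527 − 2 × 11 = 505 mm.


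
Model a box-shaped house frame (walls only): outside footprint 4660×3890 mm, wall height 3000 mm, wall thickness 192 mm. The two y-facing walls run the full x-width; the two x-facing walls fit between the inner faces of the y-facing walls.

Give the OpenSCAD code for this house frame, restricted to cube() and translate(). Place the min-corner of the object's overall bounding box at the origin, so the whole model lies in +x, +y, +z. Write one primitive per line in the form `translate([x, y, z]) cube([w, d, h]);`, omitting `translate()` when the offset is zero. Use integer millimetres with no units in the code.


cube([4660, 192, 3000]);
translate([0, 3698, 0]) cube([4660, 192, 3000]);
translate([0, 192, 0]) cube([192, 3506, 3000]);
translate([4468, 192, 0]) cube([192, 3506, 3000]);


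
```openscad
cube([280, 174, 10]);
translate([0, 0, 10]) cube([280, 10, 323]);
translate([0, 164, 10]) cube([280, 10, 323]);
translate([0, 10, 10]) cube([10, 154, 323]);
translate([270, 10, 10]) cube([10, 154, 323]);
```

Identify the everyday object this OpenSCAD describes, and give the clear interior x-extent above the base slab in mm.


An open box. The internal width is 260 mm.

A 280×174 base slab with four walls standing on it — an open box. The base is 280 mm wide and the walls are 10 mm thick, so the internal width is 280 − 2 × 10 = 260 mm.


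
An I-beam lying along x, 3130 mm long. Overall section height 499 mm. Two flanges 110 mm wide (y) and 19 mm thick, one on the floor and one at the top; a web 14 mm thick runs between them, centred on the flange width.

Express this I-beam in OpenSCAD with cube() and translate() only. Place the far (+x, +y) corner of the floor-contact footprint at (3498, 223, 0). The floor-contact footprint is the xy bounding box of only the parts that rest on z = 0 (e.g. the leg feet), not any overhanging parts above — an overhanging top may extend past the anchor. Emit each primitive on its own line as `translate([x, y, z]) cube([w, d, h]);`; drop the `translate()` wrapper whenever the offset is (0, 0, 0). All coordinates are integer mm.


translate([368, 113, 0]) cube([3130, 110, 19]);
translate([368, 161, 19]) cube([3130, 14, 461]);
translate([368, 113, 480]) cube([3130, 110, 19]);


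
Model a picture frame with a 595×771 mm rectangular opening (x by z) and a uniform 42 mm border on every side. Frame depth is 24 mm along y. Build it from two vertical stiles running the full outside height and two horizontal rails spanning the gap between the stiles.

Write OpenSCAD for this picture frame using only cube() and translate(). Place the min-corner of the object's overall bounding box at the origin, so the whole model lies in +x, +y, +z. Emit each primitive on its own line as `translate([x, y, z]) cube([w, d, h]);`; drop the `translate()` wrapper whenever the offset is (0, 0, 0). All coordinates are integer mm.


cube([42, 24, 855]);
translate([637, 0, 0]) cube([42, 24, 855]);
translate([42, 0, 0]) cube([595, 24, 42]);
translate([42, 0, 813]) cube([595, 24, 42]);


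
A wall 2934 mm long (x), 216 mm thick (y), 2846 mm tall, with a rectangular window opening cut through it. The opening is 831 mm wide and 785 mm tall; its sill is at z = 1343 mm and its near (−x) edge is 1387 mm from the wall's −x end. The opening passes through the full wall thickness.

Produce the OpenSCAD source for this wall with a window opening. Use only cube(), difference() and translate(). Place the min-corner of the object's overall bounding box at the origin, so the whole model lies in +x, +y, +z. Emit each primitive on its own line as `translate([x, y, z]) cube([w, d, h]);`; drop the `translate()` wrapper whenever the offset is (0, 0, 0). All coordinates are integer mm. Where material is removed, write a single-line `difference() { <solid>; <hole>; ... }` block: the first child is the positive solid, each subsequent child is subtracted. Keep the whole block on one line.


difference() { cube([2934, 216, 2846]); translate([1387, 0, 1343]) cube([831, 216, 785]); }


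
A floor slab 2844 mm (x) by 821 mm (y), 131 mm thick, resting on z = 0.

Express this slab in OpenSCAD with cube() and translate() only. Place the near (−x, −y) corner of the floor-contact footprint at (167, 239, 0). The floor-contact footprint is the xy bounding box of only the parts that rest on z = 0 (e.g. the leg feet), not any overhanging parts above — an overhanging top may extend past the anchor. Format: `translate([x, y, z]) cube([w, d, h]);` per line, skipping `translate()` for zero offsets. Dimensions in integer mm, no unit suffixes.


translate([167, 239, 0]) cube([2844, 821, 131]);


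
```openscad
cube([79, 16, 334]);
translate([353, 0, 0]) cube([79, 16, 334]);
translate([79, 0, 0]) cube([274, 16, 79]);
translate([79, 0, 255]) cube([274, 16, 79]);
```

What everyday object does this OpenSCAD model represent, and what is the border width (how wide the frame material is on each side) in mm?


A picture frame. The border width is 79 mm.

Four thin pieces enclosing a rectangular opening — a picture frame. The two full-height stiles are 334 mm tall; the top rail sits at z = 255 and is 79 mm tall, so the border above the opening is 334 − 255 = 79 mm, matching the stile x-width.


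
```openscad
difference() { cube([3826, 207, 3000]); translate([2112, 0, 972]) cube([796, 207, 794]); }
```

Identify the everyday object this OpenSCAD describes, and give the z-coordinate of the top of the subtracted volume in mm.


A wall with a window opening. The window head height is 1766 mm.

A wall with a rectangular opening subtracted — a window. Sill at z = 972, opening 794 mm tall, so the head is at 972 + 794 = 1766 mm.


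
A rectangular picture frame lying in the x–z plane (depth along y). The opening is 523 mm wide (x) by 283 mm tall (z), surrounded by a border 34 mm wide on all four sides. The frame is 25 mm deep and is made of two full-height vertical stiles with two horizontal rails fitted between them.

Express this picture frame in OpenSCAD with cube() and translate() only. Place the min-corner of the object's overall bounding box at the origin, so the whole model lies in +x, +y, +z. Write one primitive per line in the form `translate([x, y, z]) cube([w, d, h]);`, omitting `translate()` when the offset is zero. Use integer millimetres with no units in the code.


cube([34, 25, 351]);
translate([557, 0, 0]) cube([34, 25, 351]);
translate([34, 0, 0]) cube([523, 25, 34]);
translate([34, 0, 317]) cube([523, 25, 34]);


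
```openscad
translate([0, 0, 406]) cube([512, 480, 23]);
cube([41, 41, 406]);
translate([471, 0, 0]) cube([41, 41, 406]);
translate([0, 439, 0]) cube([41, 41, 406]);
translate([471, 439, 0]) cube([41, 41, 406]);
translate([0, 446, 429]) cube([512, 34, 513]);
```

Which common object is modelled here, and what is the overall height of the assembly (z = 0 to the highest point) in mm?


A chair. The overall height is 942 mm.

A slab on four corner posts with a tall panel at the back — a chair. The seat slab sits at z = 406 with thickness 23, and the 513 mm backrest starts at the seat top, so the overall height is 406 + 23 + 513 = 942 mm.


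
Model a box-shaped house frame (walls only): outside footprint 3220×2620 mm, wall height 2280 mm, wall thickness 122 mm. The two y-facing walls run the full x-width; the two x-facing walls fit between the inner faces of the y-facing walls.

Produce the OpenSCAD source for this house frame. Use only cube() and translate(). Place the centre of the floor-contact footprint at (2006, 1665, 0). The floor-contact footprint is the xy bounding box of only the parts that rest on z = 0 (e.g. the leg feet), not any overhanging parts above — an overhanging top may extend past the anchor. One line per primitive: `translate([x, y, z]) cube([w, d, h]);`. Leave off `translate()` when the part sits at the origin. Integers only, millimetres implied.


translate([396, 355, 0]) cube([3220, 122, 2280]);
translate([396, 2853, 0]) cube([3220, 122, 2280]);
translate([396, 477, 0]) cube([122, 2376, 2280]);
translate([3494, 477, 0]) cube([122, 2376, 2280]);


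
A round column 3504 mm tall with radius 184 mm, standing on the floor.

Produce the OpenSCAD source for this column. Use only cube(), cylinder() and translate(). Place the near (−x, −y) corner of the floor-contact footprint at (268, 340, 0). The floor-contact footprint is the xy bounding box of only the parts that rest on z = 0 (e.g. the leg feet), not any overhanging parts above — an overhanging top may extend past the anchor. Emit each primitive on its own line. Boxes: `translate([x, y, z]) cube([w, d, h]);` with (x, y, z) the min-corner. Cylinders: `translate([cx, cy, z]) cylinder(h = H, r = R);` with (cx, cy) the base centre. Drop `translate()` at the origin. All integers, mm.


translate([452, 524, 0]) cylinder(h = 3504, r = 184);


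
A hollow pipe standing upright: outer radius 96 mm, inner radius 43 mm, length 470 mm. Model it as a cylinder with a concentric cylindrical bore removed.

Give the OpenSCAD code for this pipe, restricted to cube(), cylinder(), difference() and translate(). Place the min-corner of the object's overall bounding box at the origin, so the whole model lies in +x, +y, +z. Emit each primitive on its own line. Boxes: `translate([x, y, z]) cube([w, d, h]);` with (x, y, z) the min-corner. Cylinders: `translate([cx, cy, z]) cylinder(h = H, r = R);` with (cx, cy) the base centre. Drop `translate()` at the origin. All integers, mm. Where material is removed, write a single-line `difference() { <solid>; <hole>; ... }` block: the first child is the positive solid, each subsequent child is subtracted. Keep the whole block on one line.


difference() { translate([96, 96, 0]) cylinder(h = 470, r = 96); translate([96, 96, 0]) cylinder(h = 470, r = 43); }


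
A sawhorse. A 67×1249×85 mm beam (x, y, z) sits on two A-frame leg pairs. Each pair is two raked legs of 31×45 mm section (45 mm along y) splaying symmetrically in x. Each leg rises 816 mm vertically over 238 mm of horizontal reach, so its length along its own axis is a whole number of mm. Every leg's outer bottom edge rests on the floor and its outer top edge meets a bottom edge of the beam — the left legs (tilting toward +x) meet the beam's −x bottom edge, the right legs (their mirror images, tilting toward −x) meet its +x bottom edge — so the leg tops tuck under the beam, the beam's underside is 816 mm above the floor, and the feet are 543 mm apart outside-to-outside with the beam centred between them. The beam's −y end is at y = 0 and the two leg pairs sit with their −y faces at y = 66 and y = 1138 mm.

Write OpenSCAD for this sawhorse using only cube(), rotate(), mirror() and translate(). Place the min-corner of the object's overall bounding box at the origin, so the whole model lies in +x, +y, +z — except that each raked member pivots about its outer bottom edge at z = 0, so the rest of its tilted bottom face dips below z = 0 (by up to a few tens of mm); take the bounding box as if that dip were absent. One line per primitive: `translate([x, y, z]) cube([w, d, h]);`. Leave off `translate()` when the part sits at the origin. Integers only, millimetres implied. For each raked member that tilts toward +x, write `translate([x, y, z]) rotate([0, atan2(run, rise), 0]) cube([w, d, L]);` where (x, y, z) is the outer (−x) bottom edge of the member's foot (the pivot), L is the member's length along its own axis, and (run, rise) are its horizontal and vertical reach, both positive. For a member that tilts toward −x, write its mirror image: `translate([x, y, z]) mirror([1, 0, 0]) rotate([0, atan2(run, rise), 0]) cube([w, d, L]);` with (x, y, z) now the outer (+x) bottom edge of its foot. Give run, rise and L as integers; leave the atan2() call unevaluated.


// leg length = √(238² + 816²) = 850
// right-leg outer foot x = 2·238 + 67 = 543
// beam min-corner = (238, 0, 816)
translate([238, 0, 816]) cube([67, 1249, 85]);
translate([0, 66, 0]) rotate([0, atan2(238, 816), 0]) cube([31, 45, 850]);
translate([543, 66, 0]) mirror([1, 0, 0]) rotate([0, atan2(238, 816), 0]) cube([31, 45, 850]);
translate([0, 1138, 0]) rotate([0, atan2(238, 816), 0]) cube([31, 45, 850]);
translate([543, 1138, 0]) mirror([1, 0, 0]) rotate([0, atan2(238, 816), 0]) cube([31, 45, 850]);


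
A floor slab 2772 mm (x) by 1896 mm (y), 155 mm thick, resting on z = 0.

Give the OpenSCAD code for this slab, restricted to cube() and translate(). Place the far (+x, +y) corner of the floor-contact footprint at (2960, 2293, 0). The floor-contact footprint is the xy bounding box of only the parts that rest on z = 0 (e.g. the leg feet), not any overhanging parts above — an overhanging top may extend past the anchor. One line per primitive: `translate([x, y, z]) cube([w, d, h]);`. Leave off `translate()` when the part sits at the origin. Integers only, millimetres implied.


translate([188, 397, 0]) cube([2772, 1896, 155]);


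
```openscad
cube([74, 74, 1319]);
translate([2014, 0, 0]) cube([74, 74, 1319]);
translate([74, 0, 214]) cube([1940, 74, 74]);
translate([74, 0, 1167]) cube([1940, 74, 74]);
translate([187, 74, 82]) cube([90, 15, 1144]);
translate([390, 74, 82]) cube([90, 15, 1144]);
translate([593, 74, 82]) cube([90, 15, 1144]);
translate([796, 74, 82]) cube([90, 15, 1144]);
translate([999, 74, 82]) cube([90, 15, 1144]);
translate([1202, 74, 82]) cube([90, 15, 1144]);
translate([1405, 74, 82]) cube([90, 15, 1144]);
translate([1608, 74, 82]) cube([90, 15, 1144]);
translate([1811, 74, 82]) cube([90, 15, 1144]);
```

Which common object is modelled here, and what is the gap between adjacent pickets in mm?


A fence section. The picket gap is 113 mm.

Two posts, two rails, 9 pickets — a fence section. Span 1940 mm holds 9 pickets of 90 mm with 10 equal gaps: ⌊(1940 − 9·90) / 10⌋ = 113 mm.
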